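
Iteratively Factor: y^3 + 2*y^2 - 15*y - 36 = (y + 3)*(y^2 - y - 12) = (y + 3)^2*(y - 4)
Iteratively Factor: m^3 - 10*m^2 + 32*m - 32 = (m - 2)*(m^2 - 8*m + 16) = (m - 4)*(m - 2)*(m - 4)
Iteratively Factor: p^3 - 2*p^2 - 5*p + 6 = (p + 2)*(p^2 - 4*p + 3) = (p - 3)*(p + 2)*(p - 1)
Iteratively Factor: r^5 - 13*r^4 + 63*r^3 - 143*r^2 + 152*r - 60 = (r - 3)*(r^4 - 10*r^3 + 33*r^2 - 44*r + 20) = (r - 3)*(r - 2)*(r^3 - 8*r^2 + 17*r - 10) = (r - 3)*(r - 2)^2*(r^2 - 6*r + 5) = (r - 3)*(r - 2)^2*(r - 1)*(r - 5)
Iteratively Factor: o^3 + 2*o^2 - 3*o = (o + 3)*(o^2 - o) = (o - 1)*(o + 3)*(o)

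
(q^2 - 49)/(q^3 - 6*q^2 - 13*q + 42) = (q + 7)/(q^2 + q - 6)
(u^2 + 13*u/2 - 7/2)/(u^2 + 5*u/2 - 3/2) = (u + 7)/(u + 3)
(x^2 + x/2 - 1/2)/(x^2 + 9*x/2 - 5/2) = (x + 1)/(x + 5)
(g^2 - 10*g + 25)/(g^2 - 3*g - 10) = (g - 5)/(g + 2)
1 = 1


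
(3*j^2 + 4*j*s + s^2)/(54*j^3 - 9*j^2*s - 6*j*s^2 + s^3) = (j + s)/(18*j^2 - 9*j*s + s^2)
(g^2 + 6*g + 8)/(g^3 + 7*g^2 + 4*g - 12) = (g + 4)/(g^2 + 5*g - 6)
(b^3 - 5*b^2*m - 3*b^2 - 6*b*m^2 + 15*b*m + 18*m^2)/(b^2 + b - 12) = (b^2 - 5*b*m - 6*m^2)/(b + 4)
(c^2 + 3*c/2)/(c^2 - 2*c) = (c + 3/2)/(c - 2)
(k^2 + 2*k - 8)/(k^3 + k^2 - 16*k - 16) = (k - 2)/(k^2 - 3*k - 4)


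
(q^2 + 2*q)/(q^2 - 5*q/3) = 3*(q + 2)/(3*q - 5)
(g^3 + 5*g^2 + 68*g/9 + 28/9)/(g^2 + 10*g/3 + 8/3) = (9*g^2 + 27*g + 14)/(3*(3*g + 4))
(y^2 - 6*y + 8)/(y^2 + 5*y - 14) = (y - 4)/(y + 7)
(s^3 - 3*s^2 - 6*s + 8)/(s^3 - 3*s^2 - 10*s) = (s^2 - 5*s + 4)/(s*(s - 5))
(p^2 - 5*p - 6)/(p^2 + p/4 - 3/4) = 4*(p - 6)/(4*p - 3)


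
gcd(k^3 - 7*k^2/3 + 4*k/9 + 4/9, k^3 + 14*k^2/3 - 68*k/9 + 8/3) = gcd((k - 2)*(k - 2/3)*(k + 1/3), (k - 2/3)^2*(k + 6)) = k - 2/3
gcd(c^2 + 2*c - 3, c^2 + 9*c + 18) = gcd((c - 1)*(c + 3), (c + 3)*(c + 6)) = c + 3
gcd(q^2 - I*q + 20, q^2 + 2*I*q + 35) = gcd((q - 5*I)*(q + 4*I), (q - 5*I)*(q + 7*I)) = q - 5*I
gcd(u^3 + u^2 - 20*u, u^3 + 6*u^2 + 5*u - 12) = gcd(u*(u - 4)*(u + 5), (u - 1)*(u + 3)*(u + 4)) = 1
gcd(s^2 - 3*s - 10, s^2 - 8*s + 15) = s - 5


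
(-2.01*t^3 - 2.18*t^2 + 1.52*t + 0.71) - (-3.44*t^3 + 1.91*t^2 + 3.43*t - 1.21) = 1.43*t^3 - 4.09*t^2 - 1.91*t + 1.92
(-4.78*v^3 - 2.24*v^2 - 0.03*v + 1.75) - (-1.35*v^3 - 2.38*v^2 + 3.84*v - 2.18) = -3.43*v^3 + 0.14*v^2 - 3.87*v + 3.93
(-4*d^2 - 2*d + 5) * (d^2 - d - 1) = -4*d^4 + 2*d^3 + 11*d^2 - 3*d - 5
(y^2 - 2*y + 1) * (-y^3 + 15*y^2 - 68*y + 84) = -y^5 + 17*y^4 - 99*y^3 + 235*y^2 - 236*y + 84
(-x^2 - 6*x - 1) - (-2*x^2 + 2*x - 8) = x^2 - 8*x + 7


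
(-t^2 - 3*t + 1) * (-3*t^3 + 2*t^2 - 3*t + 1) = 3*t^5 + 7*t^4 - 6*t^3 + 10*t^2 - 6*t + 1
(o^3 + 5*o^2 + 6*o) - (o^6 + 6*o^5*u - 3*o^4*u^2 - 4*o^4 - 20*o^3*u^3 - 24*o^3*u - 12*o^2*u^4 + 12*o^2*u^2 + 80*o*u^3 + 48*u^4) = -o^6 - 6*o^5*u + 3*o^4*u^2 + 4*o^4 + 20*o^3*u^3 + 24*o^3*u + o^3 + 12*o^2*u^4 - 12*o^2*u^2 + 5*o^2 - 80*o*u^3 + 6*o - 48*u^4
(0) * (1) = 0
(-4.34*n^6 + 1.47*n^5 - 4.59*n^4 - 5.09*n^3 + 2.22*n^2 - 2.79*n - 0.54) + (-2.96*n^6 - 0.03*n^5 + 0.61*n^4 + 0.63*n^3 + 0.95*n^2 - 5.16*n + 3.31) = -7.3*n^6 + 1.44*n^5 - 3.98*n^4 - 4.46*n^3 + 3.17*n^2 - 7.95*n + 2.77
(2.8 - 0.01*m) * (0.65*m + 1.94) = -0.0065*m^2 + 1.8006*m + 5.432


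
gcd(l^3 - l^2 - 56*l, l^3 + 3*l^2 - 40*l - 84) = l + 7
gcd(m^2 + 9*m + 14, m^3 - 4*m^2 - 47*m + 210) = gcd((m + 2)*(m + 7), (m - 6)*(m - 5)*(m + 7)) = m + 7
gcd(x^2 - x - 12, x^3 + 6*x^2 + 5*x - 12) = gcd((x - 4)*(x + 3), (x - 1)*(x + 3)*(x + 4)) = x + 3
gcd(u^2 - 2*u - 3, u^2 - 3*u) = u - 3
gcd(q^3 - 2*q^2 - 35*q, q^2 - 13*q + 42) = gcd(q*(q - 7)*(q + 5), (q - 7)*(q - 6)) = q - 7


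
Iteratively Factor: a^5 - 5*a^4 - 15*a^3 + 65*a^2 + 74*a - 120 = (a - 1)*(a^4 - 4*a^3 - 19*a^2 + 46*a + 120) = (a - 1)*(a + 3)*(a^3 - 7*a^2 + 2*a + 40) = (a - 1)*(a + 2)*(a + 3)*(a^2 - 9*a + 20) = (a - 5)*(a - 1)*(a + 2)*(a + 3)*(a - 4)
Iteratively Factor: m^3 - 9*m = (m + 3)*(m^2 - 3*m) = m*(m + 3)*(m - 3)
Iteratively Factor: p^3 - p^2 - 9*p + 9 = (p - 1)*(p^2 - 9) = (p - 1)*(p + 3)*(p - 3)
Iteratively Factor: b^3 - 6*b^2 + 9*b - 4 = (b - 1)*(b^2 - 5*b + 4) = (b - 4)*(b - 1)*(b - 1)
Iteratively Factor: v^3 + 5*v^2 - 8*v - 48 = (v - 3)*(v^2 + 8*v + 16) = (v - 3)*(v + 4)*(v + 4)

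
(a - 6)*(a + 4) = a^2 - 2*a - 24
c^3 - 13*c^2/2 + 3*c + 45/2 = (c - 5)*(c - 3)*(c + 3/2)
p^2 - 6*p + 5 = (p - 5)*(p - 1)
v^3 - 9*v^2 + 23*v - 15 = (v - 5)*(v - 3)*(v - 1)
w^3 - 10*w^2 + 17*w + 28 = (w - 7)*(w - 4)*(w + 1)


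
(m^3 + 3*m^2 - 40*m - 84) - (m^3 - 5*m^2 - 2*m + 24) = 8*m^2 - 38*m - 108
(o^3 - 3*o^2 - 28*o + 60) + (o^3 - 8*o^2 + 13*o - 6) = 2*o^3 - 11*o^2 - 15*o + 54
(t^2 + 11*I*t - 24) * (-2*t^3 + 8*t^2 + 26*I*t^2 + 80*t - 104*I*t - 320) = -2*t^5 + 8*t^4 + 4*I*t^4 - 158*t^3 - 16*I*t^3 + 632*t^2 + 256*I*t^2 - 1920*t - 1024*I*t + 7680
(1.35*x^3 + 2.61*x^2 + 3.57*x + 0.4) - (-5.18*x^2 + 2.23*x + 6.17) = 1.35*x^3 + 7.79*x^2 + 1.34*x - 5.77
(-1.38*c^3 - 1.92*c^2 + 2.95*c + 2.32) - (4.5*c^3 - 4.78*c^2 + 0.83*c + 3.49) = -5.88*c^3 + 2.86*c^2 + 2.12*c - 1.17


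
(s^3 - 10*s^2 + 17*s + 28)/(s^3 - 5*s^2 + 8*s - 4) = (s^3 - 10*s^2 + 17*s + 28)/(s^3 - 5*s^2 + 8*s - 4)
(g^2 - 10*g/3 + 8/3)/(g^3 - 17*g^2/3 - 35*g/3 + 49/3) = (3*g^2 - 10*g + 8)/(3*g^3 - 17*g^2 - 35*g + 49)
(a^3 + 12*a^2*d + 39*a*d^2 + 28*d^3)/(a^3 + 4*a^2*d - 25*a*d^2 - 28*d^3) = (a + 4*d)/(a - 4*d)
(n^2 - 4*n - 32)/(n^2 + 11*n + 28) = (n - 8)/(n + 7)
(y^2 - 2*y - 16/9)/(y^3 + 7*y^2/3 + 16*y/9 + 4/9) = (3*y - 8)/(3*y^2 + 5*y + 2)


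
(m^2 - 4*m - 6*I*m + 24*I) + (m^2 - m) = 2*m^2 - 5*m - 6*I*m + 24*I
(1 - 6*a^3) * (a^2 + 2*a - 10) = -6*a^5 - 12*a^4 + 60*a^3 + a^2 + 2*a - 10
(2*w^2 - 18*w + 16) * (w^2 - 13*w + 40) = 2*w^4 - 44*w^3 + 330*w^2 - 928*w + 640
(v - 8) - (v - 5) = -3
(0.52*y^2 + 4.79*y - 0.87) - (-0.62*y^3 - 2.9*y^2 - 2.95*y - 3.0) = 0.62*y^3 + 3.42*y^2 + 7.74*y + 2.13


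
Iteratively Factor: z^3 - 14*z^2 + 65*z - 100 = (z - 4)*(z^2 - 10*z + 25) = (z - 5)*(z - 4)*(z - 5)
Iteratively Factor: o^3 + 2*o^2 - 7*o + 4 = (o - 1)*(o^2 + 3*o - 4) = (o - 1)^2*(o + 4)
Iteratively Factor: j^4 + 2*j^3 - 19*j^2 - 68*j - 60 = (j + 2)*(j^3 - 19*j - 30) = (j + 2)*(j + 3)*(j^2 - 3*j - 10) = (j - 5)*(j + 2)*(j + 3)*(j + 2)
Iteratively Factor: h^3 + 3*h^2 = (h + 3)*(h^2) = h*(h + 3)*(h)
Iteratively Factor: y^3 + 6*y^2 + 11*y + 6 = (y + 3)*(y^2 + 3*y + 2) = (y + 1)*(y + 3)*(y + 2)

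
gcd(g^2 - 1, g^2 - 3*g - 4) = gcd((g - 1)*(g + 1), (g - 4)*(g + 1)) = g + 1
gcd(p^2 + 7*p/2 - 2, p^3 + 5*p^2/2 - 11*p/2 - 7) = 1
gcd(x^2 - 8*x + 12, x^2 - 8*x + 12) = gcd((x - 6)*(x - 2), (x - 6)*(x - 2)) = x^2 - 8*x + 12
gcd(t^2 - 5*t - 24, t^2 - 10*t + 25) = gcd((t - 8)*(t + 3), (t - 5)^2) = 1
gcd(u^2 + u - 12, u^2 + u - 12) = u^2 + u - 12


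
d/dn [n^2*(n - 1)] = n*(3*n - 2)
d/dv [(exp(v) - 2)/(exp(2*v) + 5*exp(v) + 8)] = (-(exp(v) - 2)*(2*exp(v) + 5) + exp(2*v) + 5*exp(v) + 8)*exp(v)/(exp(2*v) + 5*exp(v) + 8)^2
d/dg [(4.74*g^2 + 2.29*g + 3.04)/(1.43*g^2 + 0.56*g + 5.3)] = (-0.620299999999999*g^2 + 41.5496*g + 10.4346)/(2.0449*g^4 + 1.6016*g^3 + 15.4716*g^2 + 5.936*g + 28.09)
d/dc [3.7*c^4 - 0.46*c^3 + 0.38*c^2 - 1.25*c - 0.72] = 14.8*c^3 - 1.38*c^2 + 0.76*c - 1.25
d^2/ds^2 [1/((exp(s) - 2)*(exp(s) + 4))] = (4*exp(3*s) + 6*exp(2*s) + 36*exp(s) + 16)*exp(s)/(exp(6*s) + 6*exp(5*s) - 12*exp(4*s) - 88*exp(3*s) + 96*exp(2*s) + 384*exp(s) - 512)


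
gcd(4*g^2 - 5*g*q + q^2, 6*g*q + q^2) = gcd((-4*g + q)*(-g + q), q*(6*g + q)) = 1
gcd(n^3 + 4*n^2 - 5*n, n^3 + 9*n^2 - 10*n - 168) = 1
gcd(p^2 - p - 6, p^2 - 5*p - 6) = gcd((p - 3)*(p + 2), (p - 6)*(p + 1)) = 1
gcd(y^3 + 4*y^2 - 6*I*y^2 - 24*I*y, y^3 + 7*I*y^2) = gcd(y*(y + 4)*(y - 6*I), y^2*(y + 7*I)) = y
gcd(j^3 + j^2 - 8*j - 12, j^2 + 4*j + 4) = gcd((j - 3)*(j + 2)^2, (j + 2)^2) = j^2 + 4*j + 4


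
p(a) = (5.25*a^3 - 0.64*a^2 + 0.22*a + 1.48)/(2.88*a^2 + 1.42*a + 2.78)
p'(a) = (-5.76*a - 1.42)*(5.25*a^3 - 0.64*a^2 + 0.22*a + 1.48)/(2.88*a^2 + 1.42*a + 2.78)^2 + (15.75*a^2 - 1.28*a + 0.22)/(2.88*a^2 + 1.42*a + 2.78)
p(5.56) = 8.88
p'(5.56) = 1.84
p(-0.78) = -0.46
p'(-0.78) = 2.74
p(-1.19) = -1.65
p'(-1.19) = 2.92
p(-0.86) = -0.68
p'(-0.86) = 2.86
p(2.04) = 2.48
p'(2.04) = 1.72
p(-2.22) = -4.31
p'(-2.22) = 2.29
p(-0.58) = 0.04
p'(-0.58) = 2.17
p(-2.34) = -4.58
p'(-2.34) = 2.24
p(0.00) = 0.53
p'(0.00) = -0.19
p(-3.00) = -6.00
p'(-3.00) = 2.07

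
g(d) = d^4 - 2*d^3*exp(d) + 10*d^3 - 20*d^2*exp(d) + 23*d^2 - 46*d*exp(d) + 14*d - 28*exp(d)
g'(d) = -2*d^3*exp(d) + 4*d^3 - 26*d^2*exp(d) + 30*d^2 - 86*d*exp(d) + 46*d - 74*exp(d) + 14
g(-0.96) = -0.43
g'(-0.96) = -11.27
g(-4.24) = -85.51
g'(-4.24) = 53.04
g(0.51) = -80.28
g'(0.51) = -162.18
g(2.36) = -2580.86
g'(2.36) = -4403.14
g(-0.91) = -1.02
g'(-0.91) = -12.38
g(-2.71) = -14.81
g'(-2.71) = 30.58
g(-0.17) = -19.27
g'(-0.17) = -43.70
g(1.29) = -373.22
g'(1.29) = -712.77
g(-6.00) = -120.10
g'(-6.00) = -46.15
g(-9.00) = 1008.03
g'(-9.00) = -885.99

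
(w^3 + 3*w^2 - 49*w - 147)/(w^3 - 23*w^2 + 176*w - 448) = (w^2 + 10*w + 21)/(w^2 - 16*w + 64)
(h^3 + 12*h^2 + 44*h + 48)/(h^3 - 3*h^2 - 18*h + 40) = (h^2 + 8*h + 12)/(h^2 - 7*h + 10)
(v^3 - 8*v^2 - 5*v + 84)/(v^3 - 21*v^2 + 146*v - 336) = (v^2 - v - 12)/(v^2 - 14*v + 48)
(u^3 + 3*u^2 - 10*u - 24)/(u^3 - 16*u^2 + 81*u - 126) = (u^2 + 6*u + 8)/(u^2 - 13*u + 42)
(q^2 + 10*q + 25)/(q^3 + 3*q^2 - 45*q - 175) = 1/(q - 7)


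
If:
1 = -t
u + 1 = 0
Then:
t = -1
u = -1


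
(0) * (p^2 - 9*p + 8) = 0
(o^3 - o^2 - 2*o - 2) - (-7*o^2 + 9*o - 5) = o^3 + 6*o^2 - 11*o + 3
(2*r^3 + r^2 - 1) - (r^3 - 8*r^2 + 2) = r^3 + 9*r^2 - 3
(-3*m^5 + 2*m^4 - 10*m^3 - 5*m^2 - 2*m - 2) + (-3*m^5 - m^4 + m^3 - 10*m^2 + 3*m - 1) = -6*m^5 + m^4 - 9*m^3 - 15*m^2 + m - 3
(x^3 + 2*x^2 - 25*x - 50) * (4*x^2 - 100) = 4*x^5 + 8*x^4 - 200*x^3 - 400*x^2 + 2500*x + 5000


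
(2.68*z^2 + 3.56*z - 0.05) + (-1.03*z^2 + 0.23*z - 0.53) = 1.65*z^2 + 3.79*z - 0.58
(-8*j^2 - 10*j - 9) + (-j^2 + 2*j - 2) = -9*j^2 - 8*j - 11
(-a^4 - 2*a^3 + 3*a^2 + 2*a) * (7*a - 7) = -7*a^5 - 7*a^4 + 35*a^3 - 7*a^2 - 14*a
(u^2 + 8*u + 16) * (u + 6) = u^3 + 14*u^2 + 64*u + 96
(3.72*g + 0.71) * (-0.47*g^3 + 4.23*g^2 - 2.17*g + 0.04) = -1.7484*g^4 + 15.4019*g^3 - 5.0691*g^2 - 1.3919*g + 0.0284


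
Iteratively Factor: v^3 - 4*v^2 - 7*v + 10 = (v - 1)*(v^2 - 3*v - 10) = (v - 5)*(v - 1)*(v + 2)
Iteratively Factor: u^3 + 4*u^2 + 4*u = (u + 2)*(u^2 + 2*u) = (u + 2)^2*(u)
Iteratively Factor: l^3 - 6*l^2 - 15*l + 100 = (l - 5)*(l^2 - l - 20) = (l - 5)^2*(l + 4)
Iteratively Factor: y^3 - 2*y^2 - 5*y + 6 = (y - 3)*(y^2 + y - 2) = (y - 3)*(y - 1)*(y + 2)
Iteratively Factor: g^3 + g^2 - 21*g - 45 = (g - 5)*(g^2 + 6*g + 9) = (g - 5)*(g + 3)*(g + 3)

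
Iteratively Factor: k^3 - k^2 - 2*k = (k + 1)*(k^2 - 2*k) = k*(k + 1)*(k - 2)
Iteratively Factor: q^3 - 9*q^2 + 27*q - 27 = (q - 3)*(q^2 - 6*q + 9) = (q - 3)^2*(q - 3)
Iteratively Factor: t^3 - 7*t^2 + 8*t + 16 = (t + 1)*(t^2 - 8*t + 16) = (t - 4)*(t + 1)*(t - 4)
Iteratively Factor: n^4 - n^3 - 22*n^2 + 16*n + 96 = (n + 4)*(n^3 - 5*n^2 - 2*n + 24) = (n - 3)*(n + 4)*(n^2 - 2*n - 8) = (n - 4)*(n - 3)*(n + 4)*(n + 2)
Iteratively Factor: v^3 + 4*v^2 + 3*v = (v + 1)*(v^2 + 3*v) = (v + 1)*(v + 3)*(v)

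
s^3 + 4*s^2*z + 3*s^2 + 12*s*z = s*(s + 3)*(s + 4*z)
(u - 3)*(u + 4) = u^2 + u - 12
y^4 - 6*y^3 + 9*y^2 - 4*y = y*(y - 4)*(y - 1)^2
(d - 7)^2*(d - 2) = d^3 - 16*d^2 + 77*d - 98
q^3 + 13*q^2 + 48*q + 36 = (q + 1)*(q + 6)^2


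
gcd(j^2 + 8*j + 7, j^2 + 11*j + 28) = j + 7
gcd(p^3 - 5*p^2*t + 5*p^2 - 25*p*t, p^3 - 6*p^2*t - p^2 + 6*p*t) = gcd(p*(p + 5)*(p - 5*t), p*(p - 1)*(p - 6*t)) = p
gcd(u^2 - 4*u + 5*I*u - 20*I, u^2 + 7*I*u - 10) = u + 5*I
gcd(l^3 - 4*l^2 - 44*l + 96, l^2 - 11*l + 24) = l - 8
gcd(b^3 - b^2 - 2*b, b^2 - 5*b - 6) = b + 1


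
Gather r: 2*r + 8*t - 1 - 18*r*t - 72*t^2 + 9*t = r*(2 - 18*t) - 72*t^2 + 17*t - 1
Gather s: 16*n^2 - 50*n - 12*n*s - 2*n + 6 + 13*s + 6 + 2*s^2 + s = 16*n^2 - 52*n + 2*s^2 + s*(14 - 12*n) + 12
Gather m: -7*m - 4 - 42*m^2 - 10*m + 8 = -42*m^2 - 17*m + 4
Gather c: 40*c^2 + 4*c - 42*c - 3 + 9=40*c^2 - 38*c + 6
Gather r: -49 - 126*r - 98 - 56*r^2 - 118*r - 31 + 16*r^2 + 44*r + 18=-40*r^2 - 200*r - 160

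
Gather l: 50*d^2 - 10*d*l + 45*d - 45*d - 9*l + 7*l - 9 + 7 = 50*d^2 + l*(-10*d - 2) - 2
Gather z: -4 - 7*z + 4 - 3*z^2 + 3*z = -3*z^2 - 4*z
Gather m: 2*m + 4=2*m + 4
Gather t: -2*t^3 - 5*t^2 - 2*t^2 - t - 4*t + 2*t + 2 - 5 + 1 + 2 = -2*t^3 - 7*t^2 - 3*t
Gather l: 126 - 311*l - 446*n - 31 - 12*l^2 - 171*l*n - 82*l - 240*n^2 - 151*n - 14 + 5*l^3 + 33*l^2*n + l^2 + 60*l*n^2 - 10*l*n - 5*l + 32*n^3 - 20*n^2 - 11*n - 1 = 5*l^3 + l^2*(33*n - 11) + l*(60*n^2 - 181*n - 398) + 32*n^3 - 260*n^2 - 608*n + 80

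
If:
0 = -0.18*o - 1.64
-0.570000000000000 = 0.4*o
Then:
No Solution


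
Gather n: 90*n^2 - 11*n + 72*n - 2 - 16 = 90*n^2 + 61*n - 18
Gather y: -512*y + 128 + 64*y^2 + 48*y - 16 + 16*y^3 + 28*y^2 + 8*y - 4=16*y^3 + 92*y^2 - 456*y + 108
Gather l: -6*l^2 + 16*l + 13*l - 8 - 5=-6*l^2 + 29*l - 13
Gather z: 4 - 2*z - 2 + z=2 - z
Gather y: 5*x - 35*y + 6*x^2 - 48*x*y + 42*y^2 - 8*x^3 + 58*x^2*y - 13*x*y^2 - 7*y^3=-8*x^3 + 6*x^2 + 5*x - 7*y^3 + y^2*(42 - 13*x) + y*(58*x^2 - 48*x - 35)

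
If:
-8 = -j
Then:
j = 8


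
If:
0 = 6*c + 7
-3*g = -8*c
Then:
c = -7/6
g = -28/9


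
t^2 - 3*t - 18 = (t - 6)*(t + 3)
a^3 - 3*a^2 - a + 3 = (a - 3)*(a - 1)*(a + 1)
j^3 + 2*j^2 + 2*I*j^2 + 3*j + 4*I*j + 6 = (j + 2)*(j - I)*(j + 3*I)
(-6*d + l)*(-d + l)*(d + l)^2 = 6*d^4 + 5*d^3*l - 7*d^2*l^2 - 5*d*l^3 + l^4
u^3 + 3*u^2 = u^2*(u + 3)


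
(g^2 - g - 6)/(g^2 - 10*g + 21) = (g + 2)/(g - 7)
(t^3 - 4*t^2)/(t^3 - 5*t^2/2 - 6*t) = 2*t/(2*t + 3)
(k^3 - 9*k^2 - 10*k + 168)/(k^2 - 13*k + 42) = k + 4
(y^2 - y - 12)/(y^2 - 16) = (y + 3)/(y + 4)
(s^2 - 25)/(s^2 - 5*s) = (s + 5)/s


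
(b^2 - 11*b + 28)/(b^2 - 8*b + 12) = (b^2 - 11*b + 28)/(b^2 - 8*b + 12)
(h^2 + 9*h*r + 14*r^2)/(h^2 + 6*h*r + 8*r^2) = (h + 7*r)/(h + 4*r)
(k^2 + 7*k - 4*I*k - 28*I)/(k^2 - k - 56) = (k - 4*I)/(k - 8)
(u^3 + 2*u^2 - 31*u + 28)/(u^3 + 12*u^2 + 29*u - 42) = (u - 4)/(u + 6)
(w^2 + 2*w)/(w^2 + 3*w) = (w + 2)/(w + 3)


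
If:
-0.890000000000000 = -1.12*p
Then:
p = 0.79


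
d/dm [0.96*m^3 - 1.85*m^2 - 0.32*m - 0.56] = 2.88*m^2 - 3.7*m - 0.32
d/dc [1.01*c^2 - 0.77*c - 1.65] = 2.02*c - 0.77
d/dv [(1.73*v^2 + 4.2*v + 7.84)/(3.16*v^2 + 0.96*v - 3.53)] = (-11.6112*v^2 - 61.7626*v - 22.3524)/(9.9856*v^4 + 6.0672*v^3 - 21.388*v^2 - 6.7776*v + 12.4609)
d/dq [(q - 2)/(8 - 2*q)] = 1/(q^2 - 8*q + 16)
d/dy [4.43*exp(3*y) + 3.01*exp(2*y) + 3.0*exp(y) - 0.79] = (13.29*exp(2*y) + 6.02*exp(y) + 3.0)*exp(y)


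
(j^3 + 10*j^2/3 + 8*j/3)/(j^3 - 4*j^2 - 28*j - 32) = j*(3*j + 4)/(3*(j^2 - 6*j - 16))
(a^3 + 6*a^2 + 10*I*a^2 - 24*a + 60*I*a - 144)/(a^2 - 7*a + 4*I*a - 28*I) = (a^2 + 6*a*(1 + I) + 36*I)/(a - 7)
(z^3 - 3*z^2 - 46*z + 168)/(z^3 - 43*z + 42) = (z - 4)/(z - 1)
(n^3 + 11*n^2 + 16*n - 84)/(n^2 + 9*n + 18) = (n^2 + 5*n - 14)/(n + 3)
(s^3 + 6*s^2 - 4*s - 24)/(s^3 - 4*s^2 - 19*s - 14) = (s^2 + 4*s - 12)/(s^2 - 6*s - 7)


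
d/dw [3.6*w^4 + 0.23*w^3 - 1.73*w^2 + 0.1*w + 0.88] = 14.4*w^3 + 0.69*w^2 - 3.46*w + 0.1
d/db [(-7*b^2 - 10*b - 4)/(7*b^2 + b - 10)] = (63*b^2 + 196*b + 104)/(49*b^4 + 14*b^3 - 139*b^2 - 20*b + 100)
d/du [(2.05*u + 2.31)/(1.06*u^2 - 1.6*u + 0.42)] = (-2.173*u^2 - 4.8972*u + 4.557)/(1.1236*u^4 - 3.392*u^3 + 3.4504*u^2 - 1.344*u + 0.1764)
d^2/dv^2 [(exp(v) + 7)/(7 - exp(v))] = 14*(-exp(v) - 7)*exp(v)/(exp(3*v) - 21*exp(2*v) + 147*exp(v) - 343)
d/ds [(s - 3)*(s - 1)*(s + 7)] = 3*s^2 + 6*s - 25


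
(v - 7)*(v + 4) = v^2 - 3*v - 28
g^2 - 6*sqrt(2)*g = g*(g - 6*sqrt(2))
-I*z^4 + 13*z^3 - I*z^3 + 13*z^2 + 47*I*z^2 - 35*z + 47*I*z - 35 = (z + 1)*(z + 5*I)*(z + 7*I)*(-I*z + 1)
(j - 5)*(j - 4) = j^2 - 9*j + 20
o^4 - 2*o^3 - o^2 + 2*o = o*(o - 2)*(o - 1)*(o + 1)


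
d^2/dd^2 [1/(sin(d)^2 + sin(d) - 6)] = (-4*sin(d)^4 - 3*sin(d)^3 - 19*sin(d)^2 + 14)/(sin(d)^2 + sin(d) - 6)^3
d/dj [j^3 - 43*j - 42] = 3*j^2 - 43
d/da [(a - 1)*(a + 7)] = 2*a + 6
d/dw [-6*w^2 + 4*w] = 4 - 12*w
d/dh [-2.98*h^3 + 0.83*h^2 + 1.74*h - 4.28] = -8.94*h^2 + 1.66*h + 1.74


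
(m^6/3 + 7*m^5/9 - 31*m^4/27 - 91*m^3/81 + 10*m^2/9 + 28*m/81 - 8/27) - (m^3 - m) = m^6/3 + 7*m^5/9 - 31*m^4/27 - 172*m^3/81 + 10*m^2/9 + 109*m/81 - 8/27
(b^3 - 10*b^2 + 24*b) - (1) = b^3 - 10*b^2 + 24*b - 1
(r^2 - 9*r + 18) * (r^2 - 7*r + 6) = r^4 - 16*r^3 + 87*r^2 - 180*r + 108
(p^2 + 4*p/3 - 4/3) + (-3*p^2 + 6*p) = -2*p^2 + 22*p/3 - 4/3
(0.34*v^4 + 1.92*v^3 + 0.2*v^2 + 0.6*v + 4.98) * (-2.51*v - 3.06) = -0.8534*v^5 - 5.8596*v^4 - 6.3772*v^3 - 2.118*v^2 - 14.3358*v - 15.2388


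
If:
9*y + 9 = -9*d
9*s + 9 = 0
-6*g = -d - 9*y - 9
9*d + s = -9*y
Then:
No Solution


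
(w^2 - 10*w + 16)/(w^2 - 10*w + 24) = (w^2 - 10*w + 16)/(w^2 - 10*w + 24)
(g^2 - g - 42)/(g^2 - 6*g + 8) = (g^2 - g - 42)/(g^2 - 6*g + 8)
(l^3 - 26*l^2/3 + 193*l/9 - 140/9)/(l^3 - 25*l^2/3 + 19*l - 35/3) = (l - 4/3)/(l - 1)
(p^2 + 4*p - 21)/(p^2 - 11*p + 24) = (p + 7)/(p - 8)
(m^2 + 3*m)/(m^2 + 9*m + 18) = m/(m + 6)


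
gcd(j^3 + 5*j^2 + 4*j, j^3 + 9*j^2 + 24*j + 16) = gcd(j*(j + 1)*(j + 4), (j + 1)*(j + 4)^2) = j^2 + 5*j + 4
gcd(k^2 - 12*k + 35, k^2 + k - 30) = k - 5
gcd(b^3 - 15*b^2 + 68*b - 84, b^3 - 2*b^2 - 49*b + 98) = b^2 - 9*b + 14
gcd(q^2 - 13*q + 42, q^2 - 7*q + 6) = q - 6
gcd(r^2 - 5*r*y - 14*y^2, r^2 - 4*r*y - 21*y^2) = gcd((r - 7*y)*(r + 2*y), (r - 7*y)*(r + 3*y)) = -r + 7*y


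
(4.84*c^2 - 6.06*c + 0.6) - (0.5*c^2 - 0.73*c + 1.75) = 4.34*c^2 - 5.33*c - 1.15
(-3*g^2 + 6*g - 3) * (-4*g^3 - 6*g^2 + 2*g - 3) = 12*g^5 - 6*g^4 - 30*g^3 + 39*g^2 - 24*g + 9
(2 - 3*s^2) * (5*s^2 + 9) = -15*s^4 - 17*s^2 + 18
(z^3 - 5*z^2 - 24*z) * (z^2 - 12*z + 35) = z^5 - 17*z^4 + 71*z^3 + 113*z^2 - 840*z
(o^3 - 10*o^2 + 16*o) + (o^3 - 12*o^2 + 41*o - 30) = 2*o^3 - 22*o^2 + 57*o - 30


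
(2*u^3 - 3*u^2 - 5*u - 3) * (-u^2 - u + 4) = -2*u^5 + u^4 + 16*u^3 - 4*u^2 - 17*u - 12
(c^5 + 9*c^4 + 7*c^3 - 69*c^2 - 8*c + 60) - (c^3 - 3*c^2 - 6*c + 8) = c^5 + 9*c^4 + 6*c^3 - 66*c^2 - 2*c + 52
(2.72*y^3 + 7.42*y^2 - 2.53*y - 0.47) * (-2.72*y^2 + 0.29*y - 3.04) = -7.3984*y^5 - 19.3936*y^4 + 0.764599999999999*y^3 - 22.0121*y^2 + 7.5549*y + 1.4288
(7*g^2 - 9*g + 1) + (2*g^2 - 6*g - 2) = 9*g^2 - 15*g - 1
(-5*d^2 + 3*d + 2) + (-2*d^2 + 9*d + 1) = -7*d^2 + 12*d + 3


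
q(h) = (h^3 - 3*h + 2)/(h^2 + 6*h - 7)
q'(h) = (-2*h - 6)*(h^3 - 3*h + 2)/(h^2 + 6*h - 7)^2 + (3*h^2 - 3)/(h^2 + 6*h - 7)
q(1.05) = 0.02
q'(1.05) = 0.38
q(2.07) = 0.48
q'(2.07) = 0.51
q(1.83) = 0.36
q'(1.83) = 0.49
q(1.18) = 0.07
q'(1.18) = 0.40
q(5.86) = 2.97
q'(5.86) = 0.76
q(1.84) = 0.36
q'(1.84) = 0.49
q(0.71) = -0.10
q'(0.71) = 0.33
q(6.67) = 3.60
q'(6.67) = 0.79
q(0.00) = -0.29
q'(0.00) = 0.18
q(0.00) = -0.29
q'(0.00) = 0.18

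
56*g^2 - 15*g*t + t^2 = (-8*g + t)*(-7*g + t)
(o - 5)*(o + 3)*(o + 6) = o^3 + 4*o^2 - 27*o - 90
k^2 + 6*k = k*(k + 6)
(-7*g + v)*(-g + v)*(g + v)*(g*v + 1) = 7*g^4*v - g^3*v^2 + 7*g^3 - 7*g^2*v^3 - g^2*v + g*v^4 - 7*g*v^2 + v^3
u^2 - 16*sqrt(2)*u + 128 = (u - 8*sqrt(2))^2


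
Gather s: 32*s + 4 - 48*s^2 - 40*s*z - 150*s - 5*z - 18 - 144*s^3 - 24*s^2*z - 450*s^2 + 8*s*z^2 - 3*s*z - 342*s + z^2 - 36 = -144*s^3 + s^2*(-24*z - 498) + s*(8*z^2 - 43*z - 460) + z^2 - 5*z - 50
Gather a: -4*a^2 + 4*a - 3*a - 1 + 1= -4*a^2 + a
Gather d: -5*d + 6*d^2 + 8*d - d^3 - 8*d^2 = -d^3 - 2*d^2 + 3*d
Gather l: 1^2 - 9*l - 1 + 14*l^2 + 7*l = 14*l^2 - 2*l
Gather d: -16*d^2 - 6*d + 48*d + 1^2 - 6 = -16*d^2 + 42*d - 5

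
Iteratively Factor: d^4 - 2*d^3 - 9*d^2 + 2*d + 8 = (d + 1)*(d^3 - 3*d^2 - 6*d + 8) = (d - 1)*(d + 1)*(d^2 - 2*d - 8) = (d - 4)*(d - 1)*(d + 1)*(d + 2)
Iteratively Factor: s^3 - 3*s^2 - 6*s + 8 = (s - 1)*(s^2 - 2*s - 8) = (s - 1)*(s + 2)*(s - 4)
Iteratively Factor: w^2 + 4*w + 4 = (w + 2)*(w + 2)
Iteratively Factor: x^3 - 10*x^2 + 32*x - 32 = (x - 2)*(x^2 - 8*x + 16) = (x - 4)*(x - 2)*(x - 4)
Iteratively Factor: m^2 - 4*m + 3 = (m - 3)*(m - 1)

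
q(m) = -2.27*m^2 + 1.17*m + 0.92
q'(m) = 1.17 - 4.54*m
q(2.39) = -9.25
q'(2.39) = -9.68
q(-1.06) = -2.87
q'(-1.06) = 5.98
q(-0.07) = 0.83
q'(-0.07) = 1.49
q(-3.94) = -38.93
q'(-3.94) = 19.06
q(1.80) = -4.33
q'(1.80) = -7.00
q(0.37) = 1.04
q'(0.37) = -0.51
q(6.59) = -89.95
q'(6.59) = -28.75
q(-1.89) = -9.40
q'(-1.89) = 9.75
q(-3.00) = -23.02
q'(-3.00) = 14.79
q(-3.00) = -23.02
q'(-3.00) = 14.79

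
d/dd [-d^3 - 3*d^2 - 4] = 3*d*(-d - 2)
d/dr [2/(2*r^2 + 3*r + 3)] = 2*(-4*r - 3)/(2*r^2 + 3*r + 3)^2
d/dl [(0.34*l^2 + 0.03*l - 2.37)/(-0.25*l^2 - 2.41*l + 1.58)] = (-0.8119*l^2 - 0.1106*l - 5.6643)/(0.0625*l^4 + 1.205*l^3 + 5.0181*l^2 - 7.6156*l + 2.4964)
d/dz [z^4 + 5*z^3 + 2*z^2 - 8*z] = 4*z^3 + 15*z^2 + 4*z - 8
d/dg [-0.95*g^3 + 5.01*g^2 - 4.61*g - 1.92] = -2.85*g^2 + 10.02*g - 4.61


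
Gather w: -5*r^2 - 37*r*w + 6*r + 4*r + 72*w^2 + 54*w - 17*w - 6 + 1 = -5*r^2 + 10*r + 72*w^2 + w*(37 - 37*r) - 5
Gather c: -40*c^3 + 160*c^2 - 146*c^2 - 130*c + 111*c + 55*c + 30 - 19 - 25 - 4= -40*c^3 + 14*c^2 + 36*c - 18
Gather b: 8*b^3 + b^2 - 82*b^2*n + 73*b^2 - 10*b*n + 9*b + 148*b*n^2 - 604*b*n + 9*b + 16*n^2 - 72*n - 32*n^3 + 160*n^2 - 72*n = 8*b^3 + b^2*(74 - 82*n) + b*(148*n^2 - 614*n + 18) - 32*n^3 + 176*n^2 - 144*n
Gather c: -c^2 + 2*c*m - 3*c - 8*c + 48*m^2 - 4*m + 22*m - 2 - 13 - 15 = -c^2 + c*(2*m - 11) + 48*m^2 + 18*m - 30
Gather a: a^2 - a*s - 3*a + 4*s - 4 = a^2 + a*(-s - 3) + 4*s - 4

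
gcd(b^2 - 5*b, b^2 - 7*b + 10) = b - 5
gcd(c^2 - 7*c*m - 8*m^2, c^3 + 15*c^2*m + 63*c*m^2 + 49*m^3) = c + m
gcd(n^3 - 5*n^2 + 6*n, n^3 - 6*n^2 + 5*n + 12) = n - 3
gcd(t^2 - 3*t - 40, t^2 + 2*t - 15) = t + 5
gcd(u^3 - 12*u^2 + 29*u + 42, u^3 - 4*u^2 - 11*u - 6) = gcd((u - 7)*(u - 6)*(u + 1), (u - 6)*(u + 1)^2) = u^2 - 5*u - 6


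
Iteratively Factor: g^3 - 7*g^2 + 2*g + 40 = (g + 2)*(g^2 - 9*g + 20) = (g - 5)*(g + 2)*(g - 4)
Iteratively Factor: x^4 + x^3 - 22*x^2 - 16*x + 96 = (x - 4)*(x^3 + 5*x^2 - 2*x - 24) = (x - 4)*(x - 2)*(x^2 + 7*x + 12) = (x - 4)*(x - 2)*(x + 3)*(x + 4)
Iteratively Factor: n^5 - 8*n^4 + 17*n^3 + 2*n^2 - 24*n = (n)*(n^4 - 8*n^3 + 17*n^2 + 2*n - 24) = n*(n - 3)*(n^3 - 5*n^2 + 2*n + 8) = n*(n - 4)*(n - 3)*(n^2 - n - 2) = n*(n - 4)*(n - 3)*(n - 2)*(n + 1)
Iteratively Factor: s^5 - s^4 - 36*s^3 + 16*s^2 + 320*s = (s + 4)*(s^4 - 5*s^3 - 16*s^2 + 80*s) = (s + 4)^2*(s^3 - 9*s^2 + 20*s) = (s - 4)*(s + 4)^2*(s^2 - 5*s) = s*(s - 4)*(s + 4)^2*(s - 5)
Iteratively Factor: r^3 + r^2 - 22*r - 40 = (r - 5)*(r^2 + 6*r + 8) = (r - 5)*(r + 4)*(r + 2)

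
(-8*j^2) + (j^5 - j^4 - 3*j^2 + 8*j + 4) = j^5 - j^4 - 11*j^2 + 8*j + 4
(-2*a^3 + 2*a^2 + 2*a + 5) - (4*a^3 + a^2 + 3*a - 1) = -6*a^3 + a^2 - a + 6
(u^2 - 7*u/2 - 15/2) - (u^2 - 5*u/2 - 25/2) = 5 - u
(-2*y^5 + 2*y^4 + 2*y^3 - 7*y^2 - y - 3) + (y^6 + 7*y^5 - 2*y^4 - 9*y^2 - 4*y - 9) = y^6 + 5*y^5 + 2*y^3 - 16*y^2 - 5*y - 12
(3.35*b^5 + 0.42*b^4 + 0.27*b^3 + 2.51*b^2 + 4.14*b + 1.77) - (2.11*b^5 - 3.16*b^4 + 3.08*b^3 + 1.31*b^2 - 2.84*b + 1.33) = 1.24*b^5 + 3.58*b^4 - 2.81*b^3 + 1.2*b^2 + 6.98*b + 0.44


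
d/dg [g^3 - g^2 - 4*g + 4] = 3*g^2 - 2*g - 4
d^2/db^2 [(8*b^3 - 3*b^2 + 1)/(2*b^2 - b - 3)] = 20*(5*b^3 + 3*b^2 + 21*b - 2)/(8*b^6 - 12*b^5 - 30*b^4 + 35*b^3 + 45*b^2 - 27*b - 27)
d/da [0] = 0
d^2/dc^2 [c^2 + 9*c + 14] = 2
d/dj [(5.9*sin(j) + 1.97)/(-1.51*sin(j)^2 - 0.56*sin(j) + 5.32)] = (8.909*sin(j)^2 + 5.9494*sin(j) + 32.4912)*cos(j)/(2.2801*sin(j)^4 + 1.6912*sin(j)^3 - 15.7528*sin(j)^2 - 5.9584*sin(j) + 28.3024)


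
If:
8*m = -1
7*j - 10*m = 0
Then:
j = -5/28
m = -1/8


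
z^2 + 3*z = z*(z + 3)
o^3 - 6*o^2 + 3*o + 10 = (o - 5)*(o - 2)*(o + 1)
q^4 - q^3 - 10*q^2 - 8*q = q*(q - 4)*(q + 1)*(q + 2)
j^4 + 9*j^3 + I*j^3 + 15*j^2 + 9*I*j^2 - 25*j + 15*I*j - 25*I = (j - 1)*(j + 5)^2*(j + I)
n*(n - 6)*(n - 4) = n^3 - 10*n^2 + 24*n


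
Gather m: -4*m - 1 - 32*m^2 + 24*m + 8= -32*m^2 + 20*m + 7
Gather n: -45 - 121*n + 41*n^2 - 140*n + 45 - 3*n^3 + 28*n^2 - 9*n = -3*n^3 + 69*n^2 - 270*n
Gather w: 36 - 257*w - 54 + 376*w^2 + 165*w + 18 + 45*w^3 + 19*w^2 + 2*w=45*w^3 + 395*w^2 - 90*w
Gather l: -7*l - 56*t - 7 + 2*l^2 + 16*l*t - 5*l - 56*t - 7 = 2*l^2 + l*(16*t - 12) - 112*t - 14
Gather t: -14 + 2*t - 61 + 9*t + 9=11*t - 66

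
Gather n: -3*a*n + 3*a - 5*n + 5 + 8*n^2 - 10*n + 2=3*a + 8*n^2 + n*(-3*a - 15) + 7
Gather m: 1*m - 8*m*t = m*(1 - 8*t)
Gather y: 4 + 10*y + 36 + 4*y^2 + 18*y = 4*y^2 + 28*y + 40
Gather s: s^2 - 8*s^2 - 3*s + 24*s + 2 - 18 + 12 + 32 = -7*s^2 + 21*s + 28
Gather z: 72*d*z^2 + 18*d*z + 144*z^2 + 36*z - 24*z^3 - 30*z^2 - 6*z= -24*z^3 + z^2*(72*d + 114) + z*(18*d + 30)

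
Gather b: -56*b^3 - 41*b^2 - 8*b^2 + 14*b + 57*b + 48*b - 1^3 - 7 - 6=-56*b^3 - 49*b^2 + 119*b - 14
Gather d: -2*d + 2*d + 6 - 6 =0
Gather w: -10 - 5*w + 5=-5*w - 5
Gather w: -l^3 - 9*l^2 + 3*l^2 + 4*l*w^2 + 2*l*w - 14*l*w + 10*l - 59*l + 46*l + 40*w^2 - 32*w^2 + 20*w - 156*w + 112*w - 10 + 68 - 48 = -l^3 - 6*l^2 - 3*l + w^2*(4*l + 8) + w*(-12*l - 24) + 10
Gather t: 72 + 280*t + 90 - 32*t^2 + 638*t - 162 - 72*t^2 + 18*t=-104*t^2 + 936*t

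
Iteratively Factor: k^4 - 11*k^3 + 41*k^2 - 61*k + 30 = (k - 2)*(k^3 - 9*k^2 + 23*k - 15) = (k - 5)*(k - 2)*(k^2 - 4*k + 3) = (k - 5)*(k - 2)*(k - 1)*(k - 3)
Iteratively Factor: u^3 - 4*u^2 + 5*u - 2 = (u - 2)*(u^2 - 2*u + 1) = (u - 2)*(u - 1)*(u - 1)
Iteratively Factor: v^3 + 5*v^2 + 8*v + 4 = (v + 2)*(v^2 + 3*v + 2) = (v + 1)*(v + 2)*(v + 2)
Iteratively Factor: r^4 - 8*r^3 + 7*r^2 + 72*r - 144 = (r - 3)*(r^3 - 5*r^2 - 8*r + 48) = (r - 3)*(r + 3)*(r^2 - 8*r + 16) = (r - 4)*(r - 3)*(r + 3)*(r - 4)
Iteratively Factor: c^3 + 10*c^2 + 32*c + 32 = (c + 2)*(c^2 + 8*c + 16) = (c + 2)*(c + 4)*(c + 4)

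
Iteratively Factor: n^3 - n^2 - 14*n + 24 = (n - 2)*(n^2 + n - 12) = (n - 3)*(n - 2)*(n + 4)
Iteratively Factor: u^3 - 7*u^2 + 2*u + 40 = (u - 5)*(u^2 - 2*u - 8) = (u - 5)*(u - 4)*(u + 2)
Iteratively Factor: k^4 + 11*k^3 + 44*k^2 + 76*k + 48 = (k + 3)*(k^3 + 8*k^2 + 20*k + 16) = (k + 3)*(k + 4)*(k^2 + 4*k + 4) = (k + 2)*(k + 3)*(k + 4)*(k + 2)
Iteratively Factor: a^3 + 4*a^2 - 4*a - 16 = (a + 4)*(a^2 - 4) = (a - 2)*(a + 4)*(a + 2)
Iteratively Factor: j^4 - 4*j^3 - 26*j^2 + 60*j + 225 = (j - 5)*(j^3 + j^2 - 21*j - 45) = (j - 5)*(j + 3)*(j^2 - 2*j - 15) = (j - 5)^2*(j + 3)*(j + 3)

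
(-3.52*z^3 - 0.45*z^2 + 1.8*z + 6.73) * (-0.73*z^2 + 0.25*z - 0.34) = 2.5696*z^5 - 0.5515*z^4 - 0.2297*z^3 - 4.3099*z^2 + 1.0705*z - 2.2882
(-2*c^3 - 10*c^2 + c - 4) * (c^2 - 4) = -2*c^5 - 10*c^4 + 9*c^3 + 36*c^2 - 4*c + 16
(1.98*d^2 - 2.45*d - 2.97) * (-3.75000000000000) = -7.425*d^2 + 9.1875*d + 11.1375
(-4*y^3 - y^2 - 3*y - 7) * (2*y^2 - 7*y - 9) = -8*y^5 + 26*y^4 + 37*y^3 + 16*y^2 + 76*y + 63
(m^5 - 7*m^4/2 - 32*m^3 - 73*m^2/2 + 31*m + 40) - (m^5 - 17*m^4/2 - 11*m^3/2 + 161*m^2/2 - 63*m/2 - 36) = 5*m^4 - 53*m^3/2 - 117*m^2 + 125*m/2 + 76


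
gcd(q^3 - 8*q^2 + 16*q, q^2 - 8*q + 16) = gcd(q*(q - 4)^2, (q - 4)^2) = q^2 - 8*q + 16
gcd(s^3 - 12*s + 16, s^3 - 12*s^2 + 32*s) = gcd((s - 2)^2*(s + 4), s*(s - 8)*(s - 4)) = 1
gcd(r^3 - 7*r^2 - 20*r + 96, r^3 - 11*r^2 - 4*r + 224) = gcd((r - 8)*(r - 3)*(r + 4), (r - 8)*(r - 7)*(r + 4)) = r^2 - 4*r - 32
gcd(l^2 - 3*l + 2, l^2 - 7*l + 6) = l - 1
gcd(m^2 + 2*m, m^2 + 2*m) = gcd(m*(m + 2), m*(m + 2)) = m^2 + 2*m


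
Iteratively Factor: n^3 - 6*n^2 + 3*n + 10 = (n - 2)*(n^2 - 4*n - 5) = (n - 5)*(n - 2)*(n + 1)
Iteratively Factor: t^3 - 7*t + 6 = (t - 1)*(t^2 + t - 6) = (t - 1)*(t + 3)*(t - 2)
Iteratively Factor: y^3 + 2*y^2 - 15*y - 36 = (y - 4)*(y^2 + 6*y + 9) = (y - 4)*(y + 3)*(y + 3)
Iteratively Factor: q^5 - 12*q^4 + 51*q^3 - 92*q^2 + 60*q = (q - 5)*(q^4 - 7*q^3 + 16*q^2 - 12*q) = (q - 5)*(q - 2)*(q^3 - 5*q^2 + 6*q) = (q - 5)*(q - 3)*(q - 2)*(q^2 - 2*q) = q*(q - 5)*(q - 3)*(q - 2)*(q - 2)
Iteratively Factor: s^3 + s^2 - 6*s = (s)*(s^2 + s - 6) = s*(s + 3)*(s - 2)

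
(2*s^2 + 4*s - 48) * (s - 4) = 2*s^3 - 4*s^2 - 64*s + 192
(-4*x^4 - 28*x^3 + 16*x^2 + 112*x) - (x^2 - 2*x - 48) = -4*x^4 - 28*x^3 + 15*x^2 + 114*x + 48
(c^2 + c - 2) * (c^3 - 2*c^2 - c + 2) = c^5 - c^4 - 5*c^3 + 5*c^2 + 4*c - 4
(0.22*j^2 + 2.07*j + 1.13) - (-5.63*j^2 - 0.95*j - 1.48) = 5.85*j^2 + 3.02*j + 2.61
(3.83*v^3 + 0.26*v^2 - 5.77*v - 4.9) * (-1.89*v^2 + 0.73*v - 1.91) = -7.2387*v^5 + 2.3045*v^4 + 3.7798*v^3 + 4.5523*v^2 + 7.4437*v + 9.359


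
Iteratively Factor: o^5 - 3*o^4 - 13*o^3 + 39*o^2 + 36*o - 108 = (o - 3)*(o^4 - 13*o^2 + 36) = (o - 3)*(o + 3)*(o^3 - 3*o^2 - 4*o + 12) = (o - 3)*(o - 2)*(o + 3)*(o^2 - o - 6) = (o - 3)^2*(o - 2)*(o + 3)*(o + 2)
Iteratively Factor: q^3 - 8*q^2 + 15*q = (q)*(q^2 - 8*q + 15) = q*(q - 5)*(q - 3)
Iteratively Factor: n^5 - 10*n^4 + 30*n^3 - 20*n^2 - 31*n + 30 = (n - 3)*(n^4 - 7*n^3 + 9*n^2 + 7*n - 10) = (n - 3)*(n - 1)*(n^3 - 6*n^2 + 3*n + 10) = (n - 5)*(n - 3)*(n - 1)*(n^2 - n - 2) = (n - 5)*(n - 3)*(n - 2)*(n - 1)*(n + 1)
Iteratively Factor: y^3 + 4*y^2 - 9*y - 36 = (y + 4)*(y^2 - 9) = (y - 3)*(y + 4)*(y + 3)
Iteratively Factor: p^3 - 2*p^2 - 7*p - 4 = (p - 4)*(p^2 + 2*p + 1) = (p - 4)*(p + 1)*(p + 1)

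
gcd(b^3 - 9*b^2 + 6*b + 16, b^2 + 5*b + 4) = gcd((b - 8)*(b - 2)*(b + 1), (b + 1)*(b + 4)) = b + 1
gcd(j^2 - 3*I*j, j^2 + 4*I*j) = j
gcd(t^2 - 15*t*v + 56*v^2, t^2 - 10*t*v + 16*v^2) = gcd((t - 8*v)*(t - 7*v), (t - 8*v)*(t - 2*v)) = t - 8*v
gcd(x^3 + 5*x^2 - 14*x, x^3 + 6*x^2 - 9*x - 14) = x^2 + 5*x - 14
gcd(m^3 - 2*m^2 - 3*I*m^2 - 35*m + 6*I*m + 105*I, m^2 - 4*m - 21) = m - 7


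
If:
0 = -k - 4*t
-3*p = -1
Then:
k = -4*t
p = 1/3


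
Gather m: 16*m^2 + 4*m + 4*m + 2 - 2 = 16*m^2 + 8*m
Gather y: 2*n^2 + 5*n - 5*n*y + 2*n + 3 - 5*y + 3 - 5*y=2*n^2 + 7*n + y*(-5*n - 10) + 6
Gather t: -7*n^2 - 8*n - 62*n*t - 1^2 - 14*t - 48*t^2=-7*n^2 - 8*n - 48*t^2 + t*(-62*n - 14) - 1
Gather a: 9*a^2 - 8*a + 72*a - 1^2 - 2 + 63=9*a^2 + 64*a + 60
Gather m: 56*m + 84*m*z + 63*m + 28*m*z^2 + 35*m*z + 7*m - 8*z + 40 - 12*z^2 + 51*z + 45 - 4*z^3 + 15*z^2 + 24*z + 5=m*(28*z^2 + 119*z + 126) - 4*z^3 + 3*z^2 + 67*z + 90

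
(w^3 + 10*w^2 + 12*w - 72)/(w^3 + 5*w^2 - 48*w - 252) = (w - 2)/(w - 7)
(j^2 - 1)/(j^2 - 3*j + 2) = (j + 1)/(j - 2)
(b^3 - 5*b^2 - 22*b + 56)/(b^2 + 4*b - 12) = (b^2 - 3*b - 28)/(b + 6)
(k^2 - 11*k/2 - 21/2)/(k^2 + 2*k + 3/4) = 2*(k - 7)/(2*k + 1)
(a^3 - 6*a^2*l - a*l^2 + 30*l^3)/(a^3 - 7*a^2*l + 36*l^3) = (a - 5*l)/(a - 6*l)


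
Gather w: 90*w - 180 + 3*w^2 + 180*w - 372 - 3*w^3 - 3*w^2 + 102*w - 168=-3*w^3 + 372*w - 720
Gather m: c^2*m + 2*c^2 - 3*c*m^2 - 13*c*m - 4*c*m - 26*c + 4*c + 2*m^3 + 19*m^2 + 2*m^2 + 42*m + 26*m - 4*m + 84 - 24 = 2*c^2 - 22*c + 2*m^3 + m^2*(21 - 3*c) + m*(c^2 - 17*c + 64) + 60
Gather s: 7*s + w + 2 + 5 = 7*s + w + 7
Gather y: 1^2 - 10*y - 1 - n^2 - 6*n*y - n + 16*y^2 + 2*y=-n^2 - n + 16*y^2 + y*(-6*n - 8)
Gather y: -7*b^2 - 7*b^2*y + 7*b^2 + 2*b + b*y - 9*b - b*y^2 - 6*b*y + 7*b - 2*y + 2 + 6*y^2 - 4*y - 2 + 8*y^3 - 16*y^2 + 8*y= 8*y^3 + y^2*(-b - 10) + y*(-7*b^2 - 5*b + 2)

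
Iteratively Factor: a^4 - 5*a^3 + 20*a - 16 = (a - 4)*(a^3 - a^2 - 4*a + 4) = (a - 4)*(a - 2)*(a^2 + a - 2) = (a - 4)*(a - 2)*(a + 2)*(a - 1)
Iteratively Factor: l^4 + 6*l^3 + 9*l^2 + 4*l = (l + 1)*(l^3 + 5*l^2 + 4*l) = (l + 1)*(l + 4)*(l^2 + l) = l*(l + 1)*(l + 4)*(l + 1)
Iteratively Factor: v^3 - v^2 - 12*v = (v - 4)*(v^2 + 3*v) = (v - 4)*(v + 3)*(v)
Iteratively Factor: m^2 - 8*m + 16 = (m - 4)*(m - 4)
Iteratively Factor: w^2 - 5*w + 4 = (w - 4)*(w - 1)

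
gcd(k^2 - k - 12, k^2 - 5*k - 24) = k + 3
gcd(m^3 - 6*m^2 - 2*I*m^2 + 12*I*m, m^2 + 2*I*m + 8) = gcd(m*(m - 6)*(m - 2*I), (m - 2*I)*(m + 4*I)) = m - 2*I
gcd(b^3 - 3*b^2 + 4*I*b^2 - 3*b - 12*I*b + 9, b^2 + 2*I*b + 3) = b + 3*I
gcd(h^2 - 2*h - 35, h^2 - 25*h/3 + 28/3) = h - 7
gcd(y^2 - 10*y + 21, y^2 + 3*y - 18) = y - 3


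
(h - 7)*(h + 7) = h^2 - 49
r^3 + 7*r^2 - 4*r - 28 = (r - 2)*(r + 2)*(r + 7)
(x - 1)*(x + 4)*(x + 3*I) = x^3 + 3*x^2 + 3*I*x^2 - 4*x + 9*I*x - 12*I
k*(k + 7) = k^2 + 7*k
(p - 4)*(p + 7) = p^2 + 3*p - 28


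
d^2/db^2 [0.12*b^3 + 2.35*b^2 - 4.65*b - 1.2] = 0.72*b + 4.7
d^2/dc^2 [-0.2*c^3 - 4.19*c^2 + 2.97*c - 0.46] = -1.2*c - 8.38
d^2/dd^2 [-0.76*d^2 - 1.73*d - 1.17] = -1.52000000000000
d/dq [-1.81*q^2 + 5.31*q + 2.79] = 5.31 - 3.62*q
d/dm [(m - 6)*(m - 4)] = 2*m - 10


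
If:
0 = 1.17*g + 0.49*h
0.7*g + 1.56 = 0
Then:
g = -2.23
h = 5.32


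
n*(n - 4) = n^2 - 4*n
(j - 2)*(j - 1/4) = j^2 - 9*j/4 + 1/2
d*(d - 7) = d^2 - 7*d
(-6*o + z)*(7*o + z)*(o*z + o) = -42*o^3*z - 42*o^3 + o^2*z^2 + o^2*z + o*z^3 + o*z^2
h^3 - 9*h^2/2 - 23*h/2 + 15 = (h - 6)*(h - 1)*(h + 5/2)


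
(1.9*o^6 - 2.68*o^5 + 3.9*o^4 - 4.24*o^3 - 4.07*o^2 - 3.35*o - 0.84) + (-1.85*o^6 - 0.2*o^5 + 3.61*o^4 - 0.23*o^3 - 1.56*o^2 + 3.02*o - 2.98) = 0.0499999999999998*o^6 - 2.88*o^5 + 7.51*o^4 - 4.47*o^3 - 5.63*o^2 - 0.33*o - 3.82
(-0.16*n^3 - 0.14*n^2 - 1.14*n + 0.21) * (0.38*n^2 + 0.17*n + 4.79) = -0.0608*n^5 - 0.0804*n^4 - 1.2234*n^3 - 0.7846*n^2 - 5.4249*n + 1.0059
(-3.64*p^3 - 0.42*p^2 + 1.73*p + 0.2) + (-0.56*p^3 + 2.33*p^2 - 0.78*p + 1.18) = -4.2*p^3 + 1.91*p^2 + 0.95*p + 1.38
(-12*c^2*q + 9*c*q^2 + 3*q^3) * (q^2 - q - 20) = -12*c^2*q^3 + 12*c^2*q^2 + 240*c^2*q + 9*c*q^4 - 9*c*q^3 - 180*c*q^2 + 3*q^5 - 3*q^4 - 60*q^3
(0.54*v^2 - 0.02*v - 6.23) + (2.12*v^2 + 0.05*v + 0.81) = 2.66*v^2 + 0.03*v - 5.42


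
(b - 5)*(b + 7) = b^2 + 2*b - 35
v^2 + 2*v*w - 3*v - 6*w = (v - 3)*(v + 2*w)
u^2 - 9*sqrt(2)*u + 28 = (u - 7*sqrt(2))*(u - 2*sqrt(2))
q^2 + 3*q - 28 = (q - 4)*(q + 7)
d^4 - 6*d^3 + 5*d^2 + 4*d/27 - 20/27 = (d - 5)*(d - 2/3)^2*(d + 1/3)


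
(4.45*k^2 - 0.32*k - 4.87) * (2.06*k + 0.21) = 9.167*k^3 + 0.2753*k^2 - 10.0994*k - 1.0227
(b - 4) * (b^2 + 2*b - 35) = b^3 - 2*b^2 - 43*b + 140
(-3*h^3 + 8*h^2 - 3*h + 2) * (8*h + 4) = -24*h^4 + 52*h^3 + 8*h^2 + 4*h + 8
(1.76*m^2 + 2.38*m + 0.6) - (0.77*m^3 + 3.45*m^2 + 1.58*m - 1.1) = -0.77*m^3 - 1.69*m^2 + 0.8*m + 1.7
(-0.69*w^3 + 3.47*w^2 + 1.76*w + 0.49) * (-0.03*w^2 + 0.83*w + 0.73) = 0.0207*w^5 - 0.6768*w^4 + 2.3236*w^3 + 3.9792*w^2 + 1.6915*w + 0.3577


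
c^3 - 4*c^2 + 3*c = c*(c - 3)*(c - 1)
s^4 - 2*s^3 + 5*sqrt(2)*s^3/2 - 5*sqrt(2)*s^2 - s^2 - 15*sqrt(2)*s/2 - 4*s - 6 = (s - 3)*(s + 1)*(s + sqrt(2)/2)*(s + 2*sqrt(2))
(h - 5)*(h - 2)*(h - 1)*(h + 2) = h^4 - 6*h^3 + h^2 + 24*h - 20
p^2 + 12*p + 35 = (p + 5)*(p + 7)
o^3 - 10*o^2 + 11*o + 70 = (o - 7)*(o - 5)*(o + 2)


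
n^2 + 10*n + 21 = (n + 3)*(n + 7)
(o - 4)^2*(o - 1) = o^3 - 9*o^2 + 24*o - 16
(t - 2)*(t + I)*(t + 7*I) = t^3 - 2*t^2 + 8*I*t^2 - 7*t - 16*I*t + 14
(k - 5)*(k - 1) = k^2 - 6*k + 5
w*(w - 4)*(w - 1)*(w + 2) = w^4 - 3*w^3 - 6*w^2 + 8*w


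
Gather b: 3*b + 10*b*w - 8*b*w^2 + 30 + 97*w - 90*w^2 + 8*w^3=b*(-8*w^2 + 10*w + 3) + 8*w^3 - 90*w^2 + 97*w + 30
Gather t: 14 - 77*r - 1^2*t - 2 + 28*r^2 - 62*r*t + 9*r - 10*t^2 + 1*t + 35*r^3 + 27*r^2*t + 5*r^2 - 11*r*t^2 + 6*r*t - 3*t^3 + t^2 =35*r^3 + 33*r^2 - 68*r - 3*t^3 + t^2*(-11*r - 9) + t*(27*r^2 - 56*r) + 12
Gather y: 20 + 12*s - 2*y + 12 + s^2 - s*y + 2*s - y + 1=s^2 + 14*s + y*(-s - 3) + 33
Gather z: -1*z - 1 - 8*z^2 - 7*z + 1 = -8*z^2 - 8*z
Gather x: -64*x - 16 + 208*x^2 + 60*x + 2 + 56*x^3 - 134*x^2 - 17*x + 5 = 56*x^3 + 74*x^2 - 21*x - 9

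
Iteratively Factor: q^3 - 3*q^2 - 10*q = (q)*(q^2 - 3*q - 10) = q*(q + 2)*(q - 5)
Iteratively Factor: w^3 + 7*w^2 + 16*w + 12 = (w + 3)*(w^2 + 4*w + 4) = (w + 2)*(w + 3)*(w + 2)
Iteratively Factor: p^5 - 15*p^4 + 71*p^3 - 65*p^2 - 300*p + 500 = (p - 5)*(p^4 - 10*p^3 + 21*p^2 + 40*p - 100) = (p - 5)*(p + 2)*(p^3 - 12*p^2 + 45*p - 50) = (p - 5)*(p - 2)*(p + 2)*(p^2 - 10*p + 25) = (p - 5)^2*(p - 2)*(p + 2)*(p - 5)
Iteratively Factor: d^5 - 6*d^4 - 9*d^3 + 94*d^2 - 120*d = (d - 5)*(d^4 - d^3 - 14*d^2 + 24*d) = (d - 5)*(d - 2)*(d^3 + d^2 - 12*d) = (d - 5)*(d - 3)*(d - 2)*(d^2 + 4*d) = (d - 5)*(d - 3)*(d - 2)*(d + 4)*(d)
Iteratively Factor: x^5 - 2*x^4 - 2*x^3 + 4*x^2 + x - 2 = (x - 2)*(x^4 - 2*x^2 + 1) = (x - 2)*(x - 1)*(x^3 + x^2 - x - 1) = (x - 2)*(x - 1)*(x + 1)*(x^2 - 1) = (x - 2)*(x - 1)*(x + 1)^2*(x - 1)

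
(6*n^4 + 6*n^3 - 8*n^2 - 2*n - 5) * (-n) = -6*n^5 - 6*n^4 + 8*n^3 + 2*n^2 + 5*n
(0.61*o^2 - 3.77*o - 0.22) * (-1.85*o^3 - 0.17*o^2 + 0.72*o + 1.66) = -1.1285*o^5 + 6.8708*o^4 + 1.4871*o^3 - 1.6644*o^2 - 6.4166*o - 0.3652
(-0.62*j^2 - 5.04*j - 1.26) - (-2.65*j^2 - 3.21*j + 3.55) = 2.03*j^2 - 1.83*j - 4.81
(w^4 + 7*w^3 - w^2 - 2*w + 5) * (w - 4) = w^5 + 3*w^4 - 29*w^3 + 2*w^2 + 13*w - 20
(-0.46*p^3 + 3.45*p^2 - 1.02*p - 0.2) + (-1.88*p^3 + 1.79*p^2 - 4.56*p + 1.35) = -2.34*p^3 + 5.24*p^2 - 5.58*p + 1.15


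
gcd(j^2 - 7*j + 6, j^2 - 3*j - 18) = j - 6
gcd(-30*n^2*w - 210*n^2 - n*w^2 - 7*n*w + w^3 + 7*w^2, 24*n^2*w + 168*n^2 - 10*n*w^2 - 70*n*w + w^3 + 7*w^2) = -6*n*w - 42*n + w^2 + 7*w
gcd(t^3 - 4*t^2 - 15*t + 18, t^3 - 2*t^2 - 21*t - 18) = t^2 - 3*t - 18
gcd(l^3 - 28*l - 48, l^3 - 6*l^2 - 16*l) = l + 2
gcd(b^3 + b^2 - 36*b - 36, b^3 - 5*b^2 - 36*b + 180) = b^2 - 36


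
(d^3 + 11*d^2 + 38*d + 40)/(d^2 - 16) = (d^2 + 7*d + 10)/(d - 4)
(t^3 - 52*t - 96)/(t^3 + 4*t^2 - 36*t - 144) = (t^2 - 6*t - 16)/(t^2 - 2*t - 24)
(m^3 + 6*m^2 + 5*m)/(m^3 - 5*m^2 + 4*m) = (m^2 + 6*m + 5)/(m^2 - 5*m + 4)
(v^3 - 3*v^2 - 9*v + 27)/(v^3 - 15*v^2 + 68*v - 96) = (v^2 - 9)/(v^2 - 12*v + 32)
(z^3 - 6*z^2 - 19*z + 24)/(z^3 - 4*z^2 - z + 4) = (z^2 - 5*z - 24)/(z^2 - 3*z - 4)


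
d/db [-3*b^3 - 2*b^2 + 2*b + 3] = -9*b^2 - 4*b + 2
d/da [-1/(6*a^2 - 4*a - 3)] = 4*(3*a - 1)/(-6*a^2 + 4*a + 3)^2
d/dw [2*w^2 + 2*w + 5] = 4*w + 2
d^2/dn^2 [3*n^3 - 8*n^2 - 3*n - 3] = 18*n - 16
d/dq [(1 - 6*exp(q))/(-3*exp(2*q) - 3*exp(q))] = (-6*exp(2*q) + 2*exp(q) + 1)*exp(-q)/(3*(exp(2*q) + 2*exp(q) + 1))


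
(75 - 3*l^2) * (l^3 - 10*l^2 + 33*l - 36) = -3*l^5 + 30*l^4 - 24*l^3 - 642*l^2 + 2475*l - 2700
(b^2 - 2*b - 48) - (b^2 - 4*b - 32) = 2*b - 16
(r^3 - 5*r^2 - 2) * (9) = 9*r^3 - 45*r^2 - 18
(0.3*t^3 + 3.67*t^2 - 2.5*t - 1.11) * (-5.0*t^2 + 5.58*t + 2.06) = -1.5*t^5 - 16.676*t^4 + 33.5966*t^3 - 0.839799999999999*t^2 - 11.3438*t - 2.2866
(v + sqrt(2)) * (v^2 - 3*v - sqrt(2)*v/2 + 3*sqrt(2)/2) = v^3 - 3*v^2 + sqrt(2)*v^2/2 - 3*sqrt(2)*v/2 - v + 3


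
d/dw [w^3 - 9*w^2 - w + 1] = 3*w^2 - 18*w - 1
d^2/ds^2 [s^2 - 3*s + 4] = 2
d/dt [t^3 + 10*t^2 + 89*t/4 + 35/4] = 3*t^2 + 20*t + 89/4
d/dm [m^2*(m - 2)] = m*(3*m - 4)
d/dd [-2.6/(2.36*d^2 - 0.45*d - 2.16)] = (12.272*d - 1.17)/(-2.36*d^2 + 0.45*d + 2.16)^2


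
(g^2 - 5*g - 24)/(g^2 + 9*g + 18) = (g - 8)/(g + 6)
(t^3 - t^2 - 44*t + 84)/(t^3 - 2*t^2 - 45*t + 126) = (t - 2)/(t - 3)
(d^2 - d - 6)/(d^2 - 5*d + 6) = (d + 2)/(d - 2)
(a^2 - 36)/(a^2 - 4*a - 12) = (a + 6)/(a + 2)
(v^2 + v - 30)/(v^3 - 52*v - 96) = (v - 5)/(v^2 - 6*v - 16)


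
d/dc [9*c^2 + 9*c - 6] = 18*c + 9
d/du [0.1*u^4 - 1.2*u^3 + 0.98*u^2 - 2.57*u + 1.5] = 0.4*u^3 - 3.6*u^2 + 1.96*u - 2.57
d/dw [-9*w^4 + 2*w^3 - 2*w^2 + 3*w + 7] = -36*w^3 + 6*w^2 - 4*w + 3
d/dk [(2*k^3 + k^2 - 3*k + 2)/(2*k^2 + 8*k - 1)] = (4*k^4 + 32*k^3 + 8*k^2 - 10*k - 13)/(4*k^4 + 32*k^3 + 60*k^2 - 16*k + 1)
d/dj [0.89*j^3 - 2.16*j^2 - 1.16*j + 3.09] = 2.67*j^2 - 4.32*j - 1.16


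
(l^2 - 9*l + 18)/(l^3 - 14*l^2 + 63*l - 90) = 1/(l - 5)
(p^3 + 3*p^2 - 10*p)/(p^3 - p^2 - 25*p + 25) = p*(p - 2)/(p^2 - 6*p + 5)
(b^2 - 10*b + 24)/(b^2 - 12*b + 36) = (b - 4)/(b - 6)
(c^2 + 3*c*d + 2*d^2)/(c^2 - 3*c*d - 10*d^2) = (c + d)/(c - 5*d)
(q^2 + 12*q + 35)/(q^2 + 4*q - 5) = (q + 7)/(q - 1)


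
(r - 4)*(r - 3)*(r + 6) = r^3 - r^2 - 30*r + 72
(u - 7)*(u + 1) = u^2 - 6*u - 7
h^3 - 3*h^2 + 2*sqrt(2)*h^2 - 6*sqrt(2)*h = h*(h - 3)*(h + 2*sqrt(2))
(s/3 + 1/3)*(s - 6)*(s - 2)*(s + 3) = s^4/3 - 4*s^3/3 - 17*s^2/3 + 8*s + 12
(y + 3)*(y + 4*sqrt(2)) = y^2 + 3*y + 4*sqrt(2)*y + 12*sqrt(2)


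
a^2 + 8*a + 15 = (a + 3)*(a + 5)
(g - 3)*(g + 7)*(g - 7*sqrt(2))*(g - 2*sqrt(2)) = g^4 - 9*sqrt(2)*g^3 + 4*g^3 - 36*sqrt(2)*g^2 + 7*g^2 + 112*g + 189*sqrt(2)*g - 588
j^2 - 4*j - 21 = (j - 7)*(j + 3)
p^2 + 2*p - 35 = (p - 5)*(p + 7)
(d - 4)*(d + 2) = d^2 - 2*d - 8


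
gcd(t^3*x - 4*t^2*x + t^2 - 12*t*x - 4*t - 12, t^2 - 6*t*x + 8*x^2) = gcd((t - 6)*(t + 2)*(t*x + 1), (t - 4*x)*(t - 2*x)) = 1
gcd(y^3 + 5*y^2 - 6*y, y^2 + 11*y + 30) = y + 6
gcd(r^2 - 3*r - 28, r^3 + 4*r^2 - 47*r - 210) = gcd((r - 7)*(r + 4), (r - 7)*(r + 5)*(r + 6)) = r - 7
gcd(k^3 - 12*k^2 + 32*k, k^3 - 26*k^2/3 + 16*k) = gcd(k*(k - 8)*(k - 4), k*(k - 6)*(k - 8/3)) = k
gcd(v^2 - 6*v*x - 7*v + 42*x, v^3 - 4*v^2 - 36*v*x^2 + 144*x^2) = -v + 6*x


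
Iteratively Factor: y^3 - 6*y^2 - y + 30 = (y + 2)*(y^2 - 8*y + 15) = (y - 3)*(y + 2)*(y - 5)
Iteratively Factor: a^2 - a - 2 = (a - 2)*(a + 1)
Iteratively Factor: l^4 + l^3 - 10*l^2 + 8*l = (l)*(l^3 + l^2 - 10*l + 8) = l*(l + 4)*(l^2 - 3*l + 2) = l*(l - 2)*(l + 4)*(l - 1)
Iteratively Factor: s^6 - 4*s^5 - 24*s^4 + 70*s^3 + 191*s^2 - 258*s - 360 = (s + 3)*(s^5 - 7*s^4 - 3*s^3 + 79*s^2 - 46*s - 120) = (s - 4)*(s + 3)*(s^4 - 3*s^3 - 15*s^2 + 19*s + 30) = (s - 4)*(s + 1)*(s + 3)*(s^3 - 4*s^2 - 11*s + 30) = (s - 4)*(s - 2)*(s + 1)*(s + 3)*(s^2 - 2*s - 15) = (s - 5)*(s - 4)*(s - 2)*(s + 1)*(s + 3)*(s + 3)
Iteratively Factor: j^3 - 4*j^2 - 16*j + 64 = (j - 4)*(j^2 - 16) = (j - 4)^2*(j + 4)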